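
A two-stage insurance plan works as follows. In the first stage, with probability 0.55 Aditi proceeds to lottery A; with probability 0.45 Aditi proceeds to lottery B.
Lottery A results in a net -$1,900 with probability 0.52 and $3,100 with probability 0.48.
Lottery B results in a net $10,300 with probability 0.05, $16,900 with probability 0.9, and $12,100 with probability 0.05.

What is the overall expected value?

$7,623.50

EV(A) = 0.52 × (-1900) + 0.48 × 3100 = -988 + 1488 = 500
EV(B) = 0.05 × 10300 + 0.9 × 16900 + 0.05 × 12100 = 515 + 15210 + 605 = 16330
Overall = 0.55 × 500 + 0.45 × 16330 = 275 + 7348.5 = 7623.5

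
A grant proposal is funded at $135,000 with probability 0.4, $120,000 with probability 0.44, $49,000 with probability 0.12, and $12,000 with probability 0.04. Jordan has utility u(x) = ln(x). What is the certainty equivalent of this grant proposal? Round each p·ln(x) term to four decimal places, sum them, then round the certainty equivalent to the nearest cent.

E[u] = 0.4·ln(135000) + 0.44·ln(120000) + 0.12·ln(49000) + 0.04·ln(12000) = 4.7252 + 5.1459 + 1.2959 + 0.3757 = 11.5427
CE = e^11.5427 ≈ 103022.22

$103,022.22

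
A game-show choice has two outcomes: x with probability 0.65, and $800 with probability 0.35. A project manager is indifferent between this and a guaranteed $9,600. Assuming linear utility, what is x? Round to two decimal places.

x = $14,338.46

0.65·x + 0.35·800 = 9600
0.65·x = 9600 − 280 = 9320
x = 9320 / 0.65 = 14338.4615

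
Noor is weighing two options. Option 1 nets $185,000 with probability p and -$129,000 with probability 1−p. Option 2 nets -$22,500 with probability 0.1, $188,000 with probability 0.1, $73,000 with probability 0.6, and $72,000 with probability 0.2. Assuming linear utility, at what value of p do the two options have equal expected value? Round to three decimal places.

EV(Option 2) = 0.1 × (-22500) + 0.1 × 188000 + 0.6 × 73000 + 0.2 × 72000 = -2250 + 18800 + 43800 + 14400 = 74750
p·185000 + (1−p)·(-129000) = 74750
314000p − 129000 = 74750
p = (74750 + 129000) / 314000

p = 0.649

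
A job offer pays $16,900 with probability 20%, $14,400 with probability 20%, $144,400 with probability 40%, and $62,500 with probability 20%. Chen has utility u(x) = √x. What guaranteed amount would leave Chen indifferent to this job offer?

$63,504

E[u] = 0.2·√16900 + 0.2·√14400 + 0.4·√144400 + 0.2·√62500 = 0.2·130 + 0.2·120 + 0.4·380 + 0.2·250 = 252
CE = (252)² = 63504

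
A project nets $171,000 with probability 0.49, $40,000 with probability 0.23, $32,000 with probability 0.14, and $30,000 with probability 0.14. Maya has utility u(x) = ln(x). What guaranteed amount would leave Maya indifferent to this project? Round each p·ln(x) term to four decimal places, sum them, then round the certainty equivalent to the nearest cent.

$75,886.95

E[u] = 0.49·ln(171000) + 0.23·ln(40000) + 0.14·ln(32000) + 0.14·ln(30000) = 5.9042 + 2.4372 + 1.4523 + 1.4433 = 11.2370
CE = e^11.2370 ≈ 75886.95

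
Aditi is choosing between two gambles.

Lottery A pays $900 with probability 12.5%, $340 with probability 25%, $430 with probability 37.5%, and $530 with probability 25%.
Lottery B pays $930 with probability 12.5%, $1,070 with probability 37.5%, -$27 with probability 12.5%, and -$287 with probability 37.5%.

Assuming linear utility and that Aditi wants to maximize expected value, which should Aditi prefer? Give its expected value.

Lottery A ($491.25)

Lottery A = 0.125 × 900 + 0.25 × 340 + 0.375 × 430 + 0.25 × 530 = 112.5 + 85 + 161.25 + 132.5 = 491.25
Lottery B = 0.125 × 930 + 0.375 × 1070 + 0.125 × (-27) + 0.375 × (-287) = 116.25 + 401.25 − 3.375 − 107.625 = 406.5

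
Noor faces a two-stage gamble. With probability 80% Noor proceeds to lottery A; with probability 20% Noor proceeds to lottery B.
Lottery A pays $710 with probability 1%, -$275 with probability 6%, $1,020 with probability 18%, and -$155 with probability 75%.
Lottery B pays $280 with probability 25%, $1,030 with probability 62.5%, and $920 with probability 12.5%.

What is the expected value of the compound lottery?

$212.11

EV(A) = 0.01 × 710 + 0.06 × (-275) + 0.18 × 1020 + 0.75 × (-155) = 7.1 − 16.5 + 183.6 − 116.25 = 57.95
EV(B) = 0.25 × 280 + 0.625 × 1030 + 0.125 × 920 = 70 + 643.75 + 115 = 828.75
Overall = 0.8 × 57.95 + 0.2 × 828.75 = 46.36 + 165.75 = 212.11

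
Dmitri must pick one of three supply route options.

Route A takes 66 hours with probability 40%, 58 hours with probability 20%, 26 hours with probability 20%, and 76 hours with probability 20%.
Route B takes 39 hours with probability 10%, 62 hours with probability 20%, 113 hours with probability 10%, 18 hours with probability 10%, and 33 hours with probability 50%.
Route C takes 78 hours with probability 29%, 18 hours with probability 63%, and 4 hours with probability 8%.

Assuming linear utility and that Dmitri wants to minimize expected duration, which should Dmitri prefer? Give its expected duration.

Route A = 0.4 × 66 + 0.2 × 58 + 0.2 × 26 + 0.2 × 76 = 26.4 + 11.6 + 5.2 + 15.2 = 58.4
Route B = 0.1 × 39 + 0.2 × 62 + 0.1 × 113 + 0.1 × 18 + 0.5 × 33 = 3.9 + 12.4 + 11.3 + 1.8 + 16.5 = 45.9
Route C = 0.29 × 78 + 0.63 × 18 + 0.08 × 4 = 22.62 + 11.34 + 0.32 = 34.28

Route C (34.28 hours)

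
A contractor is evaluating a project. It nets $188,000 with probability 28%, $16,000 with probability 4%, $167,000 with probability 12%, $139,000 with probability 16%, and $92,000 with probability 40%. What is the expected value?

EV = 0.28 × 188000 + 0.04 × 16000 + 0.12 × 167000 + 0.16 × 139000 + 0.4 × 92000 = 52640 + 640 + 20040 + 22240 + 36800 = 132360

$132,360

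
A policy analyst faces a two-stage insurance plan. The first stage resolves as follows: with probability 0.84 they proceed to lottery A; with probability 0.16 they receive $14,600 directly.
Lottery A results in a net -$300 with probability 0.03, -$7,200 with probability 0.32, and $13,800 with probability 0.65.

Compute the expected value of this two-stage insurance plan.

EV(A) = 0.03 × (-300) + 0.32 × (-7200) + 0.65 × 13800 = -9 − 2304 + 8970 = 6657
Branch B: 14600 (certain)
Overall = 0.84 × 6657 + 0.16 × 14600 = 5591.88 + 2336 = 7927.88

$7,927.88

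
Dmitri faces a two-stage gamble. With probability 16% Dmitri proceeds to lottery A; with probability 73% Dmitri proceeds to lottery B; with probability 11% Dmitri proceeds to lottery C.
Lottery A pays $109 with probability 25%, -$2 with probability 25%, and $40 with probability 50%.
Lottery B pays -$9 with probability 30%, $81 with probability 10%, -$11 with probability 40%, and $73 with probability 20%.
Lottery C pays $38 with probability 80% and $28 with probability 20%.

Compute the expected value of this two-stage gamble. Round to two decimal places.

$22.83

EV(A) = 0.25 × 109 + 0.25 × (-2) + 0.5 × 40 = 27.25 − 0.5 + 20 = 46.75
EV(B) = 0.3 × (-9) + 0.1 × 81 + 0.4 × (-11) + 0.2 × 73 = -2.7 + 8.1 − 4.4 + 14.6 = 15.6
EV(C) = 0.8 × 38 + 0.2 × 28 = 30.4 + 5.6 = 36
Overall = 0.16 × 46.75 + 0.73 × 15.6 + 0.11 × 36 = 7.48 + 11.388 + 3.96 = 22.828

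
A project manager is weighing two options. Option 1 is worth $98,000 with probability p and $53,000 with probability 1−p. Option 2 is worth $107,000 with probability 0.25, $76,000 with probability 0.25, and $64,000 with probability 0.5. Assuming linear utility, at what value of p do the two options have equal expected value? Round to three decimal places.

EV(Option 2) = 0.25 × 107000 + 0.25 × 76000 + 0.5 × 64000 = 26750 + 19000 + 32000 = 77750
p·98000 + (1−p)·53000 = 77750
45000p + 53000 = 77750
p = (77750 − 53000) / 45000

p = 0.550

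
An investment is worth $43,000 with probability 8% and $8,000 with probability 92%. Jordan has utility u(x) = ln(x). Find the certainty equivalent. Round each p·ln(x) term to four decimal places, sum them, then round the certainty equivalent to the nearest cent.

$9,151.75

E[u] = 0.08·ln(43000) + 0.92·ln(8000) = 0.8535 + 8.2682 = 9.1217
CE = e^9.1217 ≈ 9151.75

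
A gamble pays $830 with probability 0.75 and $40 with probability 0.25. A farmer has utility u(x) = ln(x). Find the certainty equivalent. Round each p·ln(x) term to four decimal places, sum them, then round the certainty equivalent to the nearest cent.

$388.89

E[u] = 0.75·ln(830) + 0.25·ln(40) = 5.0411 + 0.9222 = 5.9633
CE = e^5.9633 ≈ 388.89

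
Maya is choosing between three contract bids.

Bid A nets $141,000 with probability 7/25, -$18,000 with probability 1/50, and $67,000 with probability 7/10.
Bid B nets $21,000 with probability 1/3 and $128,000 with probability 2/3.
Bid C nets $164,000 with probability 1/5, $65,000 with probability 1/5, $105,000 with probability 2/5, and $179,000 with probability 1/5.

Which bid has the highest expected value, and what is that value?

Bid C ($123,600)

Bid A = 7/25 × 141000 + 1/50 × (-18000) + 7/10 × 67000 = 39480 − 360 + 46900 = 86020
Bid B = 1/3 × 21000 + 2/3 × 128000 = 7000 + 85333.3333 = 92333.3333
Bid C = 1/5 × 164000 + 1/5 × 65000 + 2/5 × 105000 + 1/5 × 179000 = 32800 + 13000 + 42000 + 35800 = 123600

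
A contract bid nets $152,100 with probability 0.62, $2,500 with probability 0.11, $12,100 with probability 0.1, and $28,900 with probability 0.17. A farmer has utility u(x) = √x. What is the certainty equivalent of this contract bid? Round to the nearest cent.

$82,483.84

E[u] = 0.62·√152100 + 0.11·√2500 + 0.1·√12100 + 0.17·√28900 = 0.62·390 + 0.11·50 + 0.1·110 + 0.17·170 = 287.2
CE = (287.2)² = 82483.84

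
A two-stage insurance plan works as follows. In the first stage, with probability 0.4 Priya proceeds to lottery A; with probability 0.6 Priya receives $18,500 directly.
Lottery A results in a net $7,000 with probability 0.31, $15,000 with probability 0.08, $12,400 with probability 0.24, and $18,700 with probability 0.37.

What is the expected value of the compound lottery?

EV(A) = 0.31 × 7000 + 0.08 × 15000 + 0.24 × 12400 + 0.37 × 18700 = 2170 + 1200 + 2976 + 6919 = 13265
Branch B: 18500 (certain)
Overall = 0.4 × 13265 + 0.6 × 18500 = 5306 + 11100 = 16406

$16,406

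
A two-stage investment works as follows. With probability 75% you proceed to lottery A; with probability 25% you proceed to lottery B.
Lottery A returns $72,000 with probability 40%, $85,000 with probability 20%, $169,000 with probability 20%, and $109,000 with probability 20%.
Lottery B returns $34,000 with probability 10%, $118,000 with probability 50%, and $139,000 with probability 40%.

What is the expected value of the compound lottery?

EV(A) = 0.4 × 72000 + 0.2 × 85000 + 0.2 × 169000 + 0.2 × 109000 = 28800 + 17000 + 33800 + 21800 = 101400
EV(B) = 0.1 × 34000 + 0.5 × 118000 + 0.4 × 139000 = 3400 + 59000 + 55600 = 118000
Overall = 0.75 × 101400 + 0.25 × 118000 = 76050 + 29500 = 105550

$105,550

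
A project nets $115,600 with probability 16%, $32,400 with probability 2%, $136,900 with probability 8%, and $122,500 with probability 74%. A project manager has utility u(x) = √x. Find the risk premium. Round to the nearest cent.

E[u] = 0.16·√115600 + 0.02·√32400 + 0.08·√136900 + 0.74·√122500 = 0.16·340 + 0.02·180 + 0.08·370 + 0.74·350 = 346.6
CE = (346.6)² = 120131.56
Risk premium = EV − CE = 120746 − 120131.56 = 614.44

$614.44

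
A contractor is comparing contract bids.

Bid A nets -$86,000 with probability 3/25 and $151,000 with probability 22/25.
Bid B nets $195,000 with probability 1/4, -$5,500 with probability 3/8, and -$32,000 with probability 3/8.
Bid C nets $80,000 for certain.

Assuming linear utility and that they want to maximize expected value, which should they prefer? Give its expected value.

Bid A = 3/25 × (-86000) + 22/25 × 151000 = -10320 + 132880 = 122560
Bid B = 1/4 × 195000 + 3/8 × (-5500) + 3/8 × (-32000) = 48750 − 2062.5 − 12000 = 34687.5
Bid C: 80000 (certain)

Bid A ($122,560)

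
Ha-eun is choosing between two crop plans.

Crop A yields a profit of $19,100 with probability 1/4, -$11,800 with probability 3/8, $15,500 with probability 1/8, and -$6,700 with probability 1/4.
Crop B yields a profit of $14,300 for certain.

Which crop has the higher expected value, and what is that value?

Crop A = 1/4 × 19100 + 3/8 × (-11800) + 1/8 × 15500 + 1/4 × (-6700) = 4775 − 4425 + 1937.5 − 1675 = 612.5
Crop B: 14300 (certain)

Crop B ($14,300)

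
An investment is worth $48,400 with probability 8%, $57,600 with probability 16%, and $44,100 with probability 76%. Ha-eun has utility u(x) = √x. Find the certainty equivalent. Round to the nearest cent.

E[u] = 0.08·√48400 + 0.16·√57600 + 0.76·√44100 = 0.08·220 + 0.16·240 + 0.76·210 = 215.6
CE = (215.6)² = 46483.36

$46,483.36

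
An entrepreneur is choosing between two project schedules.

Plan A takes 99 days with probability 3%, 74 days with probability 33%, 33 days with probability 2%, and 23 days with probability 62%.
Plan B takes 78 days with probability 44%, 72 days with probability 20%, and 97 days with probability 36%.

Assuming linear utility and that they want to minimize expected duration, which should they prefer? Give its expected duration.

Plan A (42.31 days)

Plan A = 0.03 × 99 + 0.33 × 74 + 0.02 × 33 + 0.62 × 23 = 2.97 + 24.42 + 0.66 + 14.26 = 42.31
Plan B = 0.44 × 78 + 0.2 × 72 + 0.36 × 97 = 34.32 + 14.4 + 34.92 = 83.64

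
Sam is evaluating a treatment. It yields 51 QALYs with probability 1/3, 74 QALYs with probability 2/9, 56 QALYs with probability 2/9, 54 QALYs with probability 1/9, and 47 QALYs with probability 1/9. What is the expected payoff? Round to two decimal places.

EV = 1/3 × 51 + 2/9 × 74 + 2/9 × 56 + 1/9 × 54 + 1/9 × 47 = 17 + 16.4444 + 12.4444 + 6 + 5.2222 = 57.1111

57.11 QALYs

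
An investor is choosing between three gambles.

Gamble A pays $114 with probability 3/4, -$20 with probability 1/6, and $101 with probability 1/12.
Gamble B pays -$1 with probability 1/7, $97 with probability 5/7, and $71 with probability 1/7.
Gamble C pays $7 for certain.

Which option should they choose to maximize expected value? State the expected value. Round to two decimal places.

Gamble A = 3/4 × 114 + 1/6 × (-20) + 1/12 × 101 = 85.5 − 3.3333 + 8.4167 = 90.5833
Gamble B = 1/7 × (-1) + 5/7 × 97 + 1/7 × 71 = -0.1429 + 69.2857 + 10.1429 = 79.2857
Gamble C: 7 (certain)

Gamble A ($90.58)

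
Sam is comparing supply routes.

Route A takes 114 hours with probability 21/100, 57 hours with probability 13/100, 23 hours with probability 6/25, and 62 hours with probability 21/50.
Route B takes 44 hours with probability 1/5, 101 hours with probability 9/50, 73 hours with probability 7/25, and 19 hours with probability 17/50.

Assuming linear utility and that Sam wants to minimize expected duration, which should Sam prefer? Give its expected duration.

Route A = 21/100 × 114 + 13/100 × 57 + 6/25 × 23 + 21/50 × 62 = 23.94 + 7.41 + 5.52 + 26.04 = 62.91
Route B = 1/5 × 44 + 9/50 × 101 + 7/25 × 73 + 17/50 × 19 = 8.8 + 18.18 + 20.44 + 6.46 = 53.88

Route B (53.88 hours)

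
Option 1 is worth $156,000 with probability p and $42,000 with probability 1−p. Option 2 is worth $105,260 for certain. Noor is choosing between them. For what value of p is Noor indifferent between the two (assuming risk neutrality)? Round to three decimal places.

p·156000 + (1−p)·42000 = 105260
114000p + 42000 = 105260
p = (105260 − 42000) / 114000

p = 0.555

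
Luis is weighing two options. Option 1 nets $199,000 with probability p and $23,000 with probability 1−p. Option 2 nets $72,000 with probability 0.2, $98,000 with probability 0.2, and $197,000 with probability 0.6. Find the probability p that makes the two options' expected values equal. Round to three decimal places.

p = 0.734

EV(Option 2) = 0.2 × 72000 + 0.2 × 98000 + 0.6 × 197000 = 14400 + 19600 + 118200 = 152200
p·199000 + (1−p)·23000 = 152200
176000p + 23000 = 152200
p = (152200 − 23000) / 176000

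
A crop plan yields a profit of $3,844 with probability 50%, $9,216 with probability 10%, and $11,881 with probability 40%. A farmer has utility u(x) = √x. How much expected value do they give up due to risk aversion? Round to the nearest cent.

E[u] = 0.5·√3844 + 0.1·√9216 + 0.4·√11881 = 0.5·62 + 0.1·96 + 0.4·109 = 84.2
CE = (84.2)² = 7089.64
Risk premium = EV − CE = 7596 − 7089.64 = 506.36

$506.36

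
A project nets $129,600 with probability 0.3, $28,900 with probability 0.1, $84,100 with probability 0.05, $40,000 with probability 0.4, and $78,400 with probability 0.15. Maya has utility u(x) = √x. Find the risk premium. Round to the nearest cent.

$5,352.75

E[u] = 0.3·√129600 + 0.1·√28900 + 0.05·√84100 + 0.4·√40000 + 0.15·√78400 = 0.3·360 + 0.1·170 + 0.05·290 + 0.4·200 + 0.15·280 = 261.5
CE = (261.5)² = 68382.25
Risk premium = EV − CE = 73735 − 68382.25 = 5352.75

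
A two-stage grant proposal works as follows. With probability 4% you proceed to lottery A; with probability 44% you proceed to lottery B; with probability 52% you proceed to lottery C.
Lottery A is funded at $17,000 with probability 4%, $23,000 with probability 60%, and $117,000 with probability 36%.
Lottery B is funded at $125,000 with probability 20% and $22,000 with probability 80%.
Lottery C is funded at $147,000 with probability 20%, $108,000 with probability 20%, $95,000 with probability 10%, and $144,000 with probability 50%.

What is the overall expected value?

$89,908

EV(A) = 0.04 × 17000 + 0.6 × 23000 + 0.36 × 117000 = 680 + 13800 + 42120 = 56600
EV(B) = 0.2 × 125000 + 0.8 × 22000 = 25000 + 17600 = 42600
EV(C) = 0.2 × 147000 + 0.2 × 108000 + 0.1 × 95000 + 0.5 × 144000 = 29400 + 21600 + 9500 + 72000 = 132500
Overall = 0.04 × 56600 + 0.44 × 42600 + 0.52 × 132500 = 2264 + 18744 + 68900 = 89908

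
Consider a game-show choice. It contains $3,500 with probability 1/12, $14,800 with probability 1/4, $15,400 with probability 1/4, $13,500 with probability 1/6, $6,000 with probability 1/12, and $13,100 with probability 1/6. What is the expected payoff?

EV = 1/12 × 3500 + 1/4 × 14800 + 1/4 × 15400 + 1/6 × 13500 + 1/12 × 6000 + 1/6 × 13100 = 291.6667 + 3700 + 3850 + 2250 + 500 + 2183.3333 = 12775

$12,775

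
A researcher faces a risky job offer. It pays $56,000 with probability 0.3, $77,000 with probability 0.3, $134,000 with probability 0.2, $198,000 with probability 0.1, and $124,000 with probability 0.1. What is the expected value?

EV = 0.3 × 56000 + 0.3 × 77000 + 0.2 × 134000 + 0.1 × 198000 + 0.1 × 124000 = 16800 + 23100 + 26800 + 19800 + 12400 = 98900

$98,900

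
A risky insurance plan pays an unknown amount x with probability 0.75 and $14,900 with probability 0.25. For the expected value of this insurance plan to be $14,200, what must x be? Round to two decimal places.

0.75·x + 0.25·14900 = 14200
0.75·x = 14200 − 3725 = 10475
x = 10475 / 0.75 = 13966.6667

x = $13,966.67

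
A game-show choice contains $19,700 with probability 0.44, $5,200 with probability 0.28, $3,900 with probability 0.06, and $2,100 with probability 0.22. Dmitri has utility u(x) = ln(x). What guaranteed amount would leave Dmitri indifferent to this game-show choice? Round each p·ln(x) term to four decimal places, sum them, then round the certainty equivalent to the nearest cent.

$7,522.85

E[u] = 0.44·ln(19700) + 0.28·ln(5200) + 0.06·ln(3900) + 0.22·ln(2100) = 4.3509 + 2.3958 + 0.4961 + 1.6829 = 8.9257
CE = e^8.9257 ≈ 7522.85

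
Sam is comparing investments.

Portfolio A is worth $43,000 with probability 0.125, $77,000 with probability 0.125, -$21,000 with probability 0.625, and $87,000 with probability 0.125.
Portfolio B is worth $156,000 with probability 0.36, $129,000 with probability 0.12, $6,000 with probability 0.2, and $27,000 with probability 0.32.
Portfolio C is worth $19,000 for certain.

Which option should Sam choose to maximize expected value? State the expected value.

Portfolio A = 0.125 × 43000 + 0.125 × 77000 + 0.625 × (-21000) + 0.125 × 87000 = 5375 + 9625 − 13125 + 10875 = 12750
Portfolio B = 0.36 × 156000 + 0.12 × 129000 + 0.2 × 6000 + 0.32 × 27000 = 56160 + 15480 + 1200 + 8640 = 81480
Portfolio C: 19000 (certain)

Portfolio B ($81,480)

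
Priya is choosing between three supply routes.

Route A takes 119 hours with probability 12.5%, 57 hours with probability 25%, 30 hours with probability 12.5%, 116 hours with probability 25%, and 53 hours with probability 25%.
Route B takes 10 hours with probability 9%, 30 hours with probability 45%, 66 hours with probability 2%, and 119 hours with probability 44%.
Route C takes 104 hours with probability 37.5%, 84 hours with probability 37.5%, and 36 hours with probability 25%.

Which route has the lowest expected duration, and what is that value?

Route B (68.08 hours)

Route A = 0.125 × 119 + 0.25 × 57 + 0.125 × 30 + 0.25 × 116 + 0.25 × 53 = 14.875 + 14.25 + 3.75 + 29 + 13.25 = 75.125
Route B = 0.09 × 10 + 0.45 × 30 + 0.02 × 66 + 0.44 × 119 = 0.9 + 13.5 + 1.32 + 52.36 = 68.08
Route C = 0.375 × 104 + 0.375 × 84 + 0.25 × 36 = 39 + 31.5 + 9 = 79.5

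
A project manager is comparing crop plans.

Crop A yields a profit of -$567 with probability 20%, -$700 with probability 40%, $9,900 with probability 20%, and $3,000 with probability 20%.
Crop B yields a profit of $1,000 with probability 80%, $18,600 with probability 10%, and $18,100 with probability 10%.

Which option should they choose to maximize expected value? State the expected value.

Crop A = 0.2 × (-567) + 0.4 × (-700) + 0.2 × 9900 + 0.2 × 3000 = -113.4 − 280 + 1980 + 600 = 2186.6
Crop B = 0.8 × 1000 + 0.1 × 18600 + 0.1 × 18100 = 800 + 1860 + 1810 = 4470

Crop B ($4,470)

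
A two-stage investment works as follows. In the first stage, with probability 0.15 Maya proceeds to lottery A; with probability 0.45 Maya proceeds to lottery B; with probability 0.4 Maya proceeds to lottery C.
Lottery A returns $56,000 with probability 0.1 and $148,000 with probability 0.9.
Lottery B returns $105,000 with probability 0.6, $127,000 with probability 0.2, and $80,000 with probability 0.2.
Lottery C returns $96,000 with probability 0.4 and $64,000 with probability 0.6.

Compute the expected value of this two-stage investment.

EV(A) = 0.1 × 56000 + 0.9 × 148000 = 5600 + 133200 = 138800
EV(B) = 0.6 × 105000 + 0.2 × 127000 + 0.2 × 80000 = 63000 + 25400 + 16000 = 104400
EV(C) = 0.4 × 96000 + 0.6 × 64000 = 38400 + 38400 = 76800
Overall = 0.15 × 138800 + 0.45 × 104400 + 0.4 × 76800 = 20820 + 46980 + 30720 = 98520

$98,520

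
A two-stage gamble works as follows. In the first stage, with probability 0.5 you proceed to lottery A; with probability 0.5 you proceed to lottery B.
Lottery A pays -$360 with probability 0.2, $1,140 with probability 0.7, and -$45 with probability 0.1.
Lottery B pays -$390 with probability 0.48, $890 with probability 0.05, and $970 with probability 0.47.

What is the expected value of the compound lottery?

EV(A) = 0.2 × (-360) + 0.7 × 1140 + 0.1 × (-45) = -72 + 798 − 4.5 = 721.5
EV(B) = 0.48 × (-390) + 0.05 × 890 + 0.47 × 970 = -187.2 + 44.5 + 455.9 = 313.2
Overall = 0.5 × 721.5 + 0.5 × 313.2 = 360.75 + 156.6 = 517.35

$517.35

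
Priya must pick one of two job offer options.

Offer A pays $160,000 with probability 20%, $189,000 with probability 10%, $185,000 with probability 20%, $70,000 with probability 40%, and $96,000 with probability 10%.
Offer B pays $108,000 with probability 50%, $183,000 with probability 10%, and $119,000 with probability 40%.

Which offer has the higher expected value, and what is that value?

Offer A = 0.2 × 160000 + 0.1 × 189000 + 0.2 × 185000 + 0.4 × 70000 + 0.1 × 96000 = 32000 + 18900 + 37000 + 28000 + 9600 = 125500
Offer B = 0.5 × 108000 + 0.1 × 183000 + 0.4 × 119000 = 54000 + 18300 + 47600 = 119900

Offer A ($125,500)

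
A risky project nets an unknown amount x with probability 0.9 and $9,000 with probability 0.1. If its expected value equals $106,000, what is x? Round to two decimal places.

0.9·x + 0.1·9000 = 106000
0.9·x = 106000 − 900 = 105100
x = 105100 / 0.9 = 116777.7778

x = $116,777.78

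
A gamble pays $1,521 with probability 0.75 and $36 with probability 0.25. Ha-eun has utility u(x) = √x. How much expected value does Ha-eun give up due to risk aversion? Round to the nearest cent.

E[u] = 0.75·√1521 + 0.25·√36 = 0.75·39 + 0.25·6 = 30.75
CE = (30.75)² = 945.5625
Risk premium = EV − CE = 1149.75 − 945.5625 = 204.1875

$204.19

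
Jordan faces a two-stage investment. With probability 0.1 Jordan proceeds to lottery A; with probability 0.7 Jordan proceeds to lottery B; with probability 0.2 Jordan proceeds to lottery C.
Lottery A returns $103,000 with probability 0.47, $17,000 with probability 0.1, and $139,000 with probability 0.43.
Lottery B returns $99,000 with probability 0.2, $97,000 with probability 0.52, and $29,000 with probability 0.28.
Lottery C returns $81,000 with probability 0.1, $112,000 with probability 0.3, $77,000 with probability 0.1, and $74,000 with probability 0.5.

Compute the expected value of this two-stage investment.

$83,120

EV(A) = 0.47 × 103000 + 0.1 × 17000 + 0.43 × 139000 = 48410 + 1700 + 59770 = 109880
EV(B) = 0.2 × 99000 + 0.52 × 97000 + 0.28 × 29000 = 19800 + 50440 + 8120 = 78360
EV(C) = 0.1 × 81000 + 0.3 × 112000 + 0.1 × 77000 + 0.5 × 74000 = 8100 + 33600 + 7700 + 37000 = 86400
Overall = 0.1 × 109880 + 0.7 × 78360 + 0.2 × 86400 = 10988 + 54852 + 17280 = 83120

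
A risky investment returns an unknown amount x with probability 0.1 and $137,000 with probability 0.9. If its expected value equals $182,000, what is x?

x = $587,000

0.1·x + 0.9·137000 = 182000
0.1·x = 182000 − 123300 = 58700
x = 58700 / 0.1 = 587000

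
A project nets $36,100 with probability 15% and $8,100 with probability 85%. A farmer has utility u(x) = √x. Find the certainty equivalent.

$11,025

E[u] = 0.15·√36100 + 0.85·√8100 = 0.15·190 + 0.85·90 = 105
CE = (105)² = 11025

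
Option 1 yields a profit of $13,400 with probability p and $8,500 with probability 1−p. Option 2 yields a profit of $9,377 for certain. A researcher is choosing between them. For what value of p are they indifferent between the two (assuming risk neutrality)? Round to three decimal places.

p = 0.179

p·13400 + (1−p)·8500 = 9377
4900p + 8500 = 9377
p = (9377 − 8500) / 4900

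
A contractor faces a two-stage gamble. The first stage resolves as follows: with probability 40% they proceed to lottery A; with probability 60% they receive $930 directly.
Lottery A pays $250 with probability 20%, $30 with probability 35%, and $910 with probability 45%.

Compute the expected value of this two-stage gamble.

EV(A) = 0.2 × 250 + 0.35 × 30 + 0.45 × 910 = 50 + 10.5 + 409.5 = 470
Branch B: 930 (certain)
Overall = 0.4 × 470 + 0.6 × 930 = 188 + 558 = 746

$746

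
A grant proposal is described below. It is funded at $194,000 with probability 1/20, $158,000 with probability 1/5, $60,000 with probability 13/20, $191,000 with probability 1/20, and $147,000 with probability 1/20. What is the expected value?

EV = 1/20 × 194000 + 1/5 × 158000 + 13/20 × 60000 + 1/20 × 191000 + 1/20 × 147000 = 9700 + 31600 + 39000 + 9550 + 7350 = 97200

$97,200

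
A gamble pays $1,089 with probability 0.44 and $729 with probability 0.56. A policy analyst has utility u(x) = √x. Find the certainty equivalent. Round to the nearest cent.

E[u] = 0.44·√1089 + 0.56·√729 = 0.44·33 + 0.56·27 = 29.64
CE = (29.64)² = 878.5296

$878.53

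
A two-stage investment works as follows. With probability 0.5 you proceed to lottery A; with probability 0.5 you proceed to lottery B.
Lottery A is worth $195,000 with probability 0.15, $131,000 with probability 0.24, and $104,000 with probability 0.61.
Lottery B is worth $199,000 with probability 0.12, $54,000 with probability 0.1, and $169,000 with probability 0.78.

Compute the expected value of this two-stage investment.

EV(A) = 0.15 × 195000 + 0.24 × 131000 + 0.61 × 104000 = 29250 + 31440 + 63440 = 124130
EV(B) = 0.12 × 199000 + 0.1 × 54000 + 0.78 × 169000 = 23880 + 5400 + 131820 = 161100
Overall = 0.5 × 124130 + 0.5 × 161100 = 62065 + 80550 = 142615

$142,615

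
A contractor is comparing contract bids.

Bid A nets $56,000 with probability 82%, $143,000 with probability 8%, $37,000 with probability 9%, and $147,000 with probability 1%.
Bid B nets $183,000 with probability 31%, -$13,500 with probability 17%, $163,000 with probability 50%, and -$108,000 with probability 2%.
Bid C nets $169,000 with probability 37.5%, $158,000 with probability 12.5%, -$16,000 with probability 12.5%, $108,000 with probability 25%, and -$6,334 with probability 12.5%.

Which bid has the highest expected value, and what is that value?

Bid B ($133,775)

Bid A = 0.82 × 56000 + 0.08 × 143000 + 0.09 × 37000 + 0.01 × 147000 = 45920 + 11440 + 3330 + 1470 = 62160
Bid B = 0.31 × 183000 + 0.17 × (-13500) + 0.5 × 163000 + 0.02 × (-108000) = 56730 − 2295 + 81500 − 2160 = 133775
Bid C = 0.375 × 169000 + 0.125 × 158000 + 0.125 × (-16000) + 0.25 × 108000 + 0.125 × (-6334) = 63375 + 19750 − 2000 + 27000 − 791.75 = 107333.25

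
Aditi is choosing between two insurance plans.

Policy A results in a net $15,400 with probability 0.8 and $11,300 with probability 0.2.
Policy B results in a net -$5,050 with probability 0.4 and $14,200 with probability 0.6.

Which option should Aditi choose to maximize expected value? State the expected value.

Policy A = 0.8 × 15400 + 0.2 × 11300 = 12320 + 2260 = 14580
Policy B = 0.4 × (-5050) + 0.6 × 14200 = -2020 + 8520 = 6500

Policy A ($14,580)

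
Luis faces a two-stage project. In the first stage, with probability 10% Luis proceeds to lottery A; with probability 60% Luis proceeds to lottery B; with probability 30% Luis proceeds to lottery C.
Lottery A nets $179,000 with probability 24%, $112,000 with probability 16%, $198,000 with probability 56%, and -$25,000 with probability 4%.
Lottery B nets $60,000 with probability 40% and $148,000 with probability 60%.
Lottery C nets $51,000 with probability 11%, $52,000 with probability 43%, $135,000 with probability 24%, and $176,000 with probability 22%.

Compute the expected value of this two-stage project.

EV(A) = 0.24 × 179000 + 0.16 × 112000 + 0.56 × 198000 + 0.04 × (-25000) = 42960 + 17920 + 110880 − 1000 = 170760
EV(B) = 0.4 × 60000 + 0.6 × 148000 = 24000 + 88800 = 112800
EV(C) = 0.11 × 51000 + 0.43 × 52000 + 0.24 × 135000 + 0.22 × 176000 = 5610 + 22360 + 32400 + 38720 = 99090
Overall = 0.1 × 170760 + 0.6 × 112800 + 0.3 × 99090 = 17076 + 67680 + 29727 = 114483

$114,483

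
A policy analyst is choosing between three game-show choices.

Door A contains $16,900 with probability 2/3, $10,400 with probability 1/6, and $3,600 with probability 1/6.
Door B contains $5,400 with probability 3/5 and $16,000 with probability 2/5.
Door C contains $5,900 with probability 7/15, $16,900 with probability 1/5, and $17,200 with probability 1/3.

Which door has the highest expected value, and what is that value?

Door A = 2/3 × 16900 + 1/6 × 10400 + 1/6 × 3600 = 11266.6667 + 1733.3333 + 600 = 13600
Door B = 3/5 × 5400 + 2/5 × 16000 = 3240 + 6400 = 9640
Door C = 7/15 × 5900 + 1/5 × 16900 + 1/3 × 17200 = 2753.3333 + 3380 + 5733.3333 = 11866.6667

Door A ($13,600)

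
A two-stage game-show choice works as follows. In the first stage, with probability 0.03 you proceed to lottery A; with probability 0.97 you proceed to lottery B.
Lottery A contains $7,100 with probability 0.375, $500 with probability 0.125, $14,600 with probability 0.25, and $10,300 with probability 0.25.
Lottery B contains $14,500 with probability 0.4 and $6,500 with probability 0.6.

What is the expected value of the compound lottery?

EV(A) = 0.375 × 7100 + 0.125 × 500 + 0.25 × 14600 + 0.25 × 10300 = 2662.5 + 62.5 + 3650 + 2575 = 8950
EV(B) = 0.4 × 14500 + 0.6 × 6500 = 5800 + 3900 = 9700
Overall = 0.03 × 8950 + 0.97 × 9700 = 268.5 + 9409 = 9677.5

$9,677.50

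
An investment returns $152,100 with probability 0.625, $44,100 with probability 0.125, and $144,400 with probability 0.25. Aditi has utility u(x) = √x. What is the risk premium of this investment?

E[u] = 0.625·√152100 + 0.125·√44100 + 0.25·√144400 = 0.625·390 + 0.125·210 + 0.25·380 = 365
CE = (365)² = 133225
Risk premium = EV − CE = 136675 − 133225 = 3450

$3,450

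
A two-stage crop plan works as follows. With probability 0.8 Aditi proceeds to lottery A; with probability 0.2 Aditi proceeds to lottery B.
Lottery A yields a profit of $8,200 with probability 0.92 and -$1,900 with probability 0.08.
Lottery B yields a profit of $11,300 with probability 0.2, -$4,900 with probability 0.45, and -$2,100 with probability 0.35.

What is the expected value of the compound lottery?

$5,777.60

EV(A) = 0.92 × 8200 + 0.08 × (-1900) = 7544 − 152 = 7392
EV(B) = 0.2 × 11300 + 0.45 × (-4900) + 0.35 × (-2100) = 2260 − 2205 − 735 = -680
Overall = 0.8 × 7392 + 0.2 × (-680) = 5913.6 − 136 = 5777.6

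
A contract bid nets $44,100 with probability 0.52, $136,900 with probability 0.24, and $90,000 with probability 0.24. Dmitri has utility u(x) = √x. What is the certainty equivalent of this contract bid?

E[u] = 0.52·√44100 + 0.24·√136900 + 0.24·√90000 = 0.52·210 + 0.24·370 + 0.24·300 = 270
CE = (270)² = 72900

$72,900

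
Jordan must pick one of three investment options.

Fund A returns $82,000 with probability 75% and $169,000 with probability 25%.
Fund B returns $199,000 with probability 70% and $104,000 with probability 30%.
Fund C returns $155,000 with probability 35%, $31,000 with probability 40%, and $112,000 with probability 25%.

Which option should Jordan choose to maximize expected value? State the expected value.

Fund A = 0.75 × 82000 + 0.25 × 169000 = 61500 + 42250 = 103750
Fund B = 0.7 × 199000 + 0.3 × 104000 = 139300 + 31200 = 170500
Fund C = 0.35 × 155000 + 0.4 × 31000 + 0.25 × 112000 = 54250 + 12400 + 28000 = 94650

Fund B ($170,500)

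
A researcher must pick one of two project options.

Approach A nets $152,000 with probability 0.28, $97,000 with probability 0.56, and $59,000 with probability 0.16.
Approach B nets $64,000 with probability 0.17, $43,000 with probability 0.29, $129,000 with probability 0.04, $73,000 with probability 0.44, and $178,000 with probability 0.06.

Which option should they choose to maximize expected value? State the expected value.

Approach A ($106,320)

Approach A = 0.28 × 152000 + 0.56 × 97000 + 0.16 × 59000 = 42560 + 54320 + 9440 = 106320
Approach B = 0.17 × 64000 + 0.29 × 43000 + 0.04 × 129000 + 0.44 × 73000 + 0.06 × 178000 = 10880 + 12470 + 5160 + 32120 + 10680 = 71310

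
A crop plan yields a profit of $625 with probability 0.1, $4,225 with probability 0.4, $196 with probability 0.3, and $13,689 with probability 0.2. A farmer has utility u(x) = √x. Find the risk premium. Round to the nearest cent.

$1,401.89

E[u] = 0.1·√625 + 0.4·√4225 + 0.3·√196 + 0.2·√13689 = 0.1·25 + 0.4·65 + 0.3·14 + 0.2·117 = 56.1
CE = (56.1)² = 3147.21
Risk premium = EV − CE = 4549.1 − 3147.21 = 1401.89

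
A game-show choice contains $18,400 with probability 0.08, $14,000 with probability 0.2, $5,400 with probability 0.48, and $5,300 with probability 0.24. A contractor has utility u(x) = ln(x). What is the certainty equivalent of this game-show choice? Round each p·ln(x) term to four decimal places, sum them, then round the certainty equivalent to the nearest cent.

E[u] = 0.08·ln(18400) + 0.2·ln(14000) + 0.48·ln(5400) + 0.24·ln(5300) = 0.7856 + 1.9094 + 4.1252 + 2.0581 = 8.8783
CE = e^8.8783 ≈ 7174.58

$7,174.58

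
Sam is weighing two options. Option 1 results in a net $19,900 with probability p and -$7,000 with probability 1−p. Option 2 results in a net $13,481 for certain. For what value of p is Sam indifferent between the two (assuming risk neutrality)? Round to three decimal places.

p = 0.761

p·19900 + (1−p)·(-7000) = 13481
26900p − 7000 = 13481
p = (13481 + 7000) / 26900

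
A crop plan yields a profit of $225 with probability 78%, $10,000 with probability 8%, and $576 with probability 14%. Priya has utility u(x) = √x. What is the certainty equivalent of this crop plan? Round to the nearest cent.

E[u] = 0.78·√225 + 0.08·√10000 + 0.14·√576 = 0.78·15 + 0.08·100 + 0.14·24 = 23.06
CE = (23.06)² = 531.7636

$531.76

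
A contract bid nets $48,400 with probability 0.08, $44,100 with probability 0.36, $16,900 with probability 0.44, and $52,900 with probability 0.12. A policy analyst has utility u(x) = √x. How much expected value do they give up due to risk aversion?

E[u] = 0.08·√48400 + 0.36·√44100 + 0.44·√16900 + 0.12·√52900 = 0.08·220 + 0.36·210 + 0.44·130 + 0.12·230 = 178
CE = (178)² = 31684
Risk premium = EV − CE = 33532 − 31684 = 1848

$1,848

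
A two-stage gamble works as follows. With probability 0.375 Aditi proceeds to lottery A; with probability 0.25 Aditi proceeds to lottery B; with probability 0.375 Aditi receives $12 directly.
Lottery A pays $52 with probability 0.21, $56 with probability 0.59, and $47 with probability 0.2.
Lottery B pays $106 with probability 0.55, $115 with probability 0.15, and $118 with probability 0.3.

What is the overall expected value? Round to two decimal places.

$52.25

EV(A) = 0.21 × 52 + 0.59 × 56 + 0.2 × 47 = 10.92 + 33.04 + 9.4 = 53.36
EV(B) = 0.55 × 106 + 0.15 × 115 + 0.3 × 118 = 58.3 + 17.25 + 35.4 = 110.95
Branch C: 12 (certain)
Overall = 0.375 × 53.36 + 0.25 × 110.95 + 0.375 × 12 = 20.01 + 27.7375 + 4.5 = 52.2475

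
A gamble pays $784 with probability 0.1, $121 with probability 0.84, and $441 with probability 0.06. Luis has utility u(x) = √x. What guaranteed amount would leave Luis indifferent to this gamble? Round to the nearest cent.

$176.89

E[u] = 0.1·√784 + 0.84·√121 + 0.06·√441 = 0.1·28 + 0.84·11 + 0.06·21 = 13.3
CE = (13.3)² = 176.89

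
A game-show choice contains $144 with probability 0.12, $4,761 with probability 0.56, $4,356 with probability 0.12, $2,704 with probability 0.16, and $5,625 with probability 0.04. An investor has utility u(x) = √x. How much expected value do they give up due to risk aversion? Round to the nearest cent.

$344.94

E[u] = 0.12·√144 + 0.56·√4761 + 0.12·√4356 + 0.16·√2704 + 0.04·√5625 = 0.12·12 + 0.56·69 + 0.12·66 + 0.16·52 + 0.04·75 = 59.32
CE = (59.32)² = 3518.8624
Risk premium = EV − CE = 3863.8 − 3518.8624 = 344.9376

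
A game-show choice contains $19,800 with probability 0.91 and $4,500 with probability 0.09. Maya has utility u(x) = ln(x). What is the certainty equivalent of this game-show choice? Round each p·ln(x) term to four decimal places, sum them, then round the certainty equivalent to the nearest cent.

E[u] = 0.91·ln(19800) + 0.09·ln(4500) = 9.0030 + 0.7571 = 9.7601
CE = e^9.7601 ≈ 17328.36

$17,328.36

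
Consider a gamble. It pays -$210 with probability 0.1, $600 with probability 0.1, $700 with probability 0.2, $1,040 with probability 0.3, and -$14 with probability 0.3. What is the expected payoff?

$486.80

EV = 0.1 × (-210) + 0.1 × 600 + 0.2 × 700 + 0.3 × 1040 + 0.3 × (-14) = -21 + 60 + 140 + 312 − 4.2 = 486.8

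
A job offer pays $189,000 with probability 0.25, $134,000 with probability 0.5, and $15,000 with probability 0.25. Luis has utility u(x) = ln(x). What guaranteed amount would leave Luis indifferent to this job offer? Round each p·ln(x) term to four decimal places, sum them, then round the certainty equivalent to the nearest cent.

$84,474.08

E[u] = 0.25·ln(189000) + 0.5·ln(134000) + 0.25·ln(15000) = 3.0374 + 5.9028 + 2.4040 = 11.3442
CE = e^11.3442 ≈ 84474.08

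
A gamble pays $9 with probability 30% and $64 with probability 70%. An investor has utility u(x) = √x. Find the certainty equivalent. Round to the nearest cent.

$42.25

E[u] = 0.3·√9 + 0.7·√64 = 0.3·3 + 0.7·8 = 6.5
CE = (6.5)² = 42.25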